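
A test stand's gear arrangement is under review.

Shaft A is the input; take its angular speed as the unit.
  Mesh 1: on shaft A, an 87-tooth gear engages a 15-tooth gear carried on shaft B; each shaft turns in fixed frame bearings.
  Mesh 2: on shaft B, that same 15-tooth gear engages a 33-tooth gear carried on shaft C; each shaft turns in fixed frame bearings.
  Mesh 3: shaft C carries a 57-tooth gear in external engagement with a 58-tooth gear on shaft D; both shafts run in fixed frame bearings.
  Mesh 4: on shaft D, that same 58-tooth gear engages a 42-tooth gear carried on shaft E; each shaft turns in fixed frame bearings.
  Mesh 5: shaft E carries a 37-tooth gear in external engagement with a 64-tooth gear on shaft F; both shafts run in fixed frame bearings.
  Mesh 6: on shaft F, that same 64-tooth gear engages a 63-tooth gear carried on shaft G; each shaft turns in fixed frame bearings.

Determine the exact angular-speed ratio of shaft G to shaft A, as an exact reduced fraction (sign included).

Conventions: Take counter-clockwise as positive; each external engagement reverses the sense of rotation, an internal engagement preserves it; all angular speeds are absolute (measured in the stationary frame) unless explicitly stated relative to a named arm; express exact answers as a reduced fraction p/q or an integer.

class = fixed-axis compound train [6 meshes; 6 ratios multiply, 6 sense flips]
mesh 1 [87T→15T]: running ratio 29/5, sense −
mesh 2 [15T→33T]: running ratio 29/11, sense +
mesh 3 [57T→58T]: running ratio 57/22, sense −
mesh 4 [58T→42T]: running ratio 551/154, sense +
mesh 5 [37T→64T]: running ratio 20387/9856, sense −
mesh 6 [64T→63T]: running ratio 20387/9702, sense +
ω_out/ω_in = 20387/9702

20387/9702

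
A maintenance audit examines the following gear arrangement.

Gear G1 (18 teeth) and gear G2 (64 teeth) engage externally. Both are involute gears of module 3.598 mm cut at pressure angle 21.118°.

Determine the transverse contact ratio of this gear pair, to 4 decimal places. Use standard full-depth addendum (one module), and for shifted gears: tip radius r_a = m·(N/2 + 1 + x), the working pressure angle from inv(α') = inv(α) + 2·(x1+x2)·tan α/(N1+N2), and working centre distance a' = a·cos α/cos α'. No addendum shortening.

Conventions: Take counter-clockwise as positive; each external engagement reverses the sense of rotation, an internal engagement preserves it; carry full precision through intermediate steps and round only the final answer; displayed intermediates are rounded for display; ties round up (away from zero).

single-mesh involute tooth geometry (18T engaging 64T at module 3.598)
base radii: r_b1 = 30.207238, r_b2 = 107.403511
tip radii: r_a1 = 35.980000, r_a2 = 118.734000
no profile shift: α' = α, a' = a
action lengths: √(r_a1²−r_b1²) = 19.546949, √(r_a2²−r_b2²) = 50.618658
base pitch p_b = π·m·cos α = 10.544315
CR = (19.546949 + 50.618658 − 147.518000·sin 21.11800°)/10.544315 = 1.613795
contact ratio ≈ 1.6138

1.6138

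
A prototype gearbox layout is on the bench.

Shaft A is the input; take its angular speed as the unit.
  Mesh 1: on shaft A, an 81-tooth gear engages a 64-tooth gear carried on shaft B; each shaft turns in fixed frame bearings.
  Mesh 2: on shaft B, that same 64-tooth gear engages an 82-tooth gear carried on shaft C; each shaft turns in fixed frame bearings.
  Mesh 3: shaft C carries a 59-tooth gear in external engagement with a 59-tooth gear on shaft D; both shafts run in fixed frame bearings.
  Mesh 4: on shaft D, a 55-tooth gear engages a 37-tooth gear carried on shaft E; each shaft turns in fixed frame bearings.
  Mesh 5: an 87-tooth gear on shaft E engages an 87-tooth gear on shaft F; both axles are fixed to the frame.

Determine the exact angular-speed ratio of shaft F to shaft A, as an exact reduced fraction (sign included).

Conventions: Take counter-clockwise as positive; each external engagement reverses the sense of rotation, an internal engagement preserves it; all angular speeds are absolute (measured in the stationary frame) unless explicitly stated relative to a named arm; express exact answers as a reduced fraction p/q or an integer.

-4455/3034

class = fixed-axis compound train [5 meshes; 5 ratios multiply, 5 sense flips]
mesh 1 [81T→64T]: running ratio 81/64, sense −
mesh 2 [64T→82T]: running ratio 81/82, sense +
mesh 3 [59T→59T]: running ratio 81/82, sense −
mesh 4 [55T→37T]: running ratio 4455/3034, sense +
mesh 5 [87T→87T]: running ratio 4455/3034, sense −
ω_out/ω_in = -4455/3034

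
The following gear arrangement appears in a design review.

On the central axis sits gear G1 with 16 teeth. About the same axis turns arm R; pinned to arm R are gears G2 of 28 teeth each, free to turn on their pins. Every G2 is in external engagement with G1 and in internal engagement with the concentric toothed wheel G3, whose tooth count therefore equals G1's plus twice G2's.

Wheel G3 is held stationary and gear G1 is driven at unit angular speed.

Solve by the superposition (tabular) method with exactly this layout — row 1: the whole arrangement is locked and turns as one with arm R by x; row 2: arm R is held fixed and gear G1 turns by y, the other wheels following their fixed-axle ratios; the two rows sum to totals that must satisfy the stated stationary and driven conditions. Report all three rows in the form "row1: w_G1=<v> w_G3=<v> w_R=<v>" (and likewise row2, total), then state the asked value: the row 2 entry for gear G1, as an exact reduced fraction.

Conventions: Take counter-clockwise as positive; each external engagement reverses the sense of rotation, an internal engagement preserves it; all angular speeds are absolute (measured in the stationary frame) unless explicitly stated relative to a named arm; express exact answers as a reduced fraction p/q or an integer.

row1: w_G1=2/11 w_G3=2/11 w_R=2/11
row2: w_G1=9/11 w_G3=-2/11 w_R=0
total: w_G1=1 w_G3=0 w_R=2/11
asked value: 9/11

topology: planetary set — G1 16T / G2 28T / G3 72T, arm = carrier (Willis)
superposition row 1 [locked train]: every member turns x
row 2 — arm fixed, fixed-axis ratios: sun y, ring −(16/72)·y, arm 0
boundary: total ω_ring = x − (16/72)·y = 0 and total ω_sun = x + y = 1  ⇒  y = 9/11, x = 2/11
row 2 ring = −(16/72)·9/11 = -2/11
totals (row 1 + row 2): sun 2/11 + 9/11 = 1, ring 2/11 + (-2/11) = 0, arm 2/11 + 0 = 2/11
asked cell (row2, sun) = 9/11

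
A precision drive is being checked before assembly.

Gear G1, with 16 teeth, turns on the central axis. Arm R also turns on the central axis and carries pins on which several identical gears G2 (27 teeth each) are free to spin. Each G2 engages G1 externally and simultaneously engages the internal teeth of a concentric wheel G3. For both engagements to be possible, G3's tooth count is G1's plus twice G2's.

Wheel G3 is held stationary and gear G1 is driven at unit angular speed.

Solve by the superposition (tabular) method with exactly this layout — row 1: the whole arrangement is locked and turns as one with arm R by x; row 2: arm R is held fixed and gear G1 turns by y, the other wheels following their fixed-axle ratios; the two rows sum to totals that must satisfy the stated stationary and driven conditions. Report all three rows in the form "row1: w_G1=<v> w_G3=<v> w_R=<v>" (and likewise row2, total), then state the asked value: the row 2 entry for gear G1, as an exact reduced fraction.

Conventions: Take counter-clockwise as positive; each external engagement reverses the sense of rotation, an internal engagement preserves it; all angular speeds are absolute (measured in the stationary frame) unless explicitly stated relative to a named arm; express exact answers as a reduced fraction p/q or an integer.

planetary set (16T centre, 27T on arm, 70T internal) — Willis relation
row 1: whole set turns with the arm by x
row 2 — arm fixed, fixed-axis ratios: sun y, ring −(16/70)·y, arm 0
boundary: total ω_ring = x − (16/70)·y = 0 and total ω_sun = x + y = 1  ⇒  y = 35/43, x = 8/43
row 2 ring = −(16/70)·35/43 = -8/43
totals (row 1 + row 2): sun 8/43 + 35/43 = 1, ring 8/43 + (-8/43) = 0, arm 8/43 + 0 = 8/43
asked cell (row2, sun) = 35/43

row1: w_G1=8/43 w_G3=8/43 w_R=8/43
row2: w_G1=35/43 w_G3=-8/43 w_R=0
total: w_G1=1 w_G3=0 w_R=8/43
asked value: 35/43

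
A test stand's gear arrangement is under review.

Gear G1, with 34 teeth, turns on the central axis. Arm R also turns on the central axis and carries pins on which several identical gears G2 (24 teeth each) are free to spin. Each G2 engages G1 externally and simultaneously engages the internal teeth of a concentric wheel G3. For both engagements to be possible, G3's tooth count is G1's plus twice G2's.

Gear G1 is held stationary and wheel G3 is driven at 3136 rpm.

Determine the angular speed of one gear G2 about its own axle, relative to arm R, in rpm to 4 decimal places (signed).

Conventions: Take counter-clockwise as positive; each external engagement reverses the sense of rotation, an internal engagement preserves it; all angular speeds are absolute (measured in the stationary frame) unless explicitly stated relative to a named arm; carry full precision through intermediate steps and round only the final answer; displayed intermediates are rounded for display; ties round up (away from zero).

class = planetary set [G3 = 34+2·24 = 82; Willis about the carrier]
normalise by the input: solve with ω_ring = 1, then scale by 3136 rpm
ring teeth: 34 + 2·24 = 82
34(ω_sun−ω_arm) = −82(ω_ring−ω_arm),  ω_sun = 0, ω_ring = 1
34(0−ω_arm) = −82(1−ω_arm)  ⇒  116·ω_arm = 82  ⇒  ω_arm = 41/58
sun–planet mesh: 34·(0−41/58) = −24·(ω_p−ω_arm)  ⇒  ω_p−ω_arm = 697/696
scale: ω_p−ω_arm = 697/696 × 3136 rpm = +3140.5057 rpm

+3140.5057 rpm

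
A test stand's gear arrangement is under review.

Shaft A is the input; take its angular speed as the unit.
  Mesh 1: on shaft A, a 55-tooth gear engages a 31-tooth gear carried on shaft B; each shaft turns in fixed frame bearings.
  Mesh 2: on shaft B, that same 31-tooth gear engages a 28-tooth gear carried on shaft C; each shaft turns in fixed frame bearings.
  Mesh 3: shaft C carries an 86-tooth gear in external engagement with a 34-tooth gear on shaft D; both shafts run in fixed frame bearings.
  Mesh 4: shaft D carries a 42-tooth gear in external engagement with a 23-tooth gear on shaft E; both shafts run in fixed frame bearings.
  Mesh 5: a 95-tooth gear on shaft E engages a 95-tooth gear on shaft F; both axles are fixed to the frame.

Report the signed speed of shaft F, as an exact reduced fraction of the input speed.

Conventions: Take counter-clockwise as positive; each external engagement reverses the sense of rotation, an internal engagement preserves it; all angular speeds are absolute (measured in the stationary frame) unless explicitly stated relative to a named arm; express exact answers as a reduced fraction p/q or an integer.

-7095/782

5-mesh fixed-axis compound train (all bearings frame-fixed)
mesh 1 [55T→31T]: |ω|/ω_in = 1×55/31 = 55/31, sense flips to −
mesh 2 [31T→28T]: |ω|/ω_in = (55/31)×31/28 = 55/28, sense flips to +
mesh 3 [86T→34T]: |ω|/ω_in = (55/28)×86/34 = 2365/476, sense flips to −
mesh 4 [42T→23T]: |ω|/ω_in = (2365/476)×42/23 = 7095/782, sense flips to +
mesh 5 [95T→95T]: |ω|/ω_in = (7095/782)×95/95 = 7095/782, sense flips to −
signed output speed (× input speed) = -7095/782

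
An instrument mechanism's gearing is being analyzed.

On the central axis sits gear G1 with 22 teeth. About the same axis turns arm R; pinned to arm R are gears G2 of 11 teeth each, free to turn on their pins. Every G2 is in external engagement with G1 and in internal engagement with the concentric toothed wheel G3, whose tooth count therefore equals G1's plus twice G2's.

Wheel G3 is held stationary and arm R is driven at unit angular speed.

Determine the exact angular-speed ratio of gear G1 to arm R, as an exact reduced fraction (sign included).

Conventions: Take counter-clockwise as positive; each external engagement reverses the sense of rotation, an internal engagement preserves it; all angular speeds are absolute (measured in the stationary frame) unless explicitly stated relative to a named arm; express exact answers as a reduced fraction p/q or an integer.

3

recognized (axles ride arm R): planetary set, 22/11/44 teeth
ring teeth: 22 + 2·11 = 44
22(ω_sun−ω_arm) = −44(ω_ring−ω_arm),  ω_ring = 0, ω_arm = 1
ω_sun = 1 − (44/22)(0−1) = 3
ω_out/ω_in = 3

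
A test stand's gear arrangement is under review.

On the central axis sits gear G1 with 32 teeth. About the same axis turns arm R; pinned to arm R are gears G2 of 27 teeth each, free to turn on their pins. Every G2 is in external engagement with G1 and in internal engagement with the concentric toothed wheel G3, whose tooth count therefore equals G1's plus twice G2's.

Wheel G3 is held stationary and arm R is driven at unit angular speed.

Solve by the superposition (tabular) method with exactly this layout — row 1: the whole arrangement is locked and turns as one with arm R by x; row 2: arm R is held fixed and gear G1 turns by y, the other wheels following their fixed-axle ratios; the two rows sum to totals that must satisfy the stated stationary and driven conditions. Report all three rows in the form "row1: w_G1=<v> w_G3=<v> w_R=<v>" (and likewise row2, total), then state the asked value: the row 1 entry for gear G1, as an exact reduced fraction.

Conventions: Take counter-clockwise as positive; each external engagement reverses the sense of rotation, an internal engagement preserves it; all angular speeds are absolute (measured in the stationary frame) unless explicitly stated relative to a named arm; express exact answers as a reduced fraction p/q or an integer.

row1: w_G1=1 w_G3=1 w_R=1
row2: w_G1=43/16 w_G3=-1 w_R=0
total: w_G1=59/16 w_G3=0 w_R=1
asked value: 1

planetary set (32T centre, 27T on arm, 86T internal) — Willis relation
row 1 — lock + rotate with arm: ω_sun = ω_ring = ω_arm = x
row 2 (arm held, sun turns y): ω_ring = −(32/86)·y, ω_arm = 0
boundary: total ω_ring = x − (32/86)·y = 0 and total ω_arm = x = 1  ⇒  y = 43/16, x = 1
row 2 ring = −(32/86)·43/16 = -1
totals (row 1 + row 2): sun 1 + 43/16 = 59/16, ring 1 + (-1) = 0, arm 1 + 0 = 1
asked cell (row1, sun) = 1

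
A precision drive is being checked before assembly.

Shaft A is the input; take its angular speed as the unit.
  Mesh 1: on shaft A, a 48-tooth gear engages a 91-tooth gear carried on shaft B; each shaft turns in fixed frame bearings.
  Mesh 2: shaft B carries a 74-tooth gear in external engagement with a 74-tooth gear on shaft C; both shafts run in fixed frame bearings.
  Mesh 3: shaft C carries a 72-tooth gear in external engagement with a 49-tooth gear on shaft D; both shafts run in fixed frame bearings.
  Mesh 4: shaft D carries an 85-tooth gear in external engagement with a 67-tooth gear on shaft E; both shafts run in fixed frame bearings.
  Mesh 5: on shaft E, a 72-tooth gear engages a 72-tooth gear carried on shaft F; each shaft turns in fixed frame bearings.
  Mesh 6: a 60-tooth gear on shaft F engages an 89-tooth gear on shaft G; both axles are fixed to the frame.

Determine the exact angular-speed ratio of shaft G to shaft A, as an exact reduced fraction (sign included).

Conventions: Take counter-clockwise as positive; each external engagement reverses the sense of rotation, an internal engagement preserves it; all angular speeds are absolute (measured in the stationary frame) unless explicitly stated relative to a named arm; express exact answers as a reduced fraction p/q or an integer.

17625600/26589017

class = fixed-axis compound train [6 meshes; 6 ratios multiply, 6 sense flips]
mesh 1 [48T→91T]: running ratio 48/91, sense −
mesh 2 [74T→74T]: running ratio 48/91, sense +
mesh 3 [72T→49T]: running ratio 3456/4459, sense −
mesh 4 [85T→67T]: running ratio 293760/298753, sense +
mesh 5 [72T→72T]: running ratio 293760/298753, sense −
mesh 6 [60T→89T]: running ratio 17625600/26589017, sense +
ω_out/ω_in = 17625600/26589017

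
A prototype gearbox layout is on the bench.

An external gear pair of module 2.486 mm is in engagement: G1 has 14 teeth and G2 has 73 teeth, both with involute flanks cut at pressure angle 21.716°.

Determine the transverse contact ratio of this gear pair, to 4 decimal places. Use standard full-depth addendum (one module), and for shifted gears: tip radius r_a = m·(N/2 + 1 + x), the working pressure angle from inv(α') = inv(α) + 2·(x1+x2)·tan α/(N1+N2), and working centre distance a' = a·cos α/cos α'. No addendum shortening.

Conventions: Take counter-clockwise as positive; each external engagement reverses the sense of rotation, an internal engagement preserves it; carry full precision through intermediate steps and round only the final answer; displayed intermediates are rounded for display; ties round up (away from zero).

class = single-mesh tooth geometry [involute pair 14T × 73T, m = 2.486]
base radii: r_b1 = 16.166968, r_b2 = 84.299188
tip radii: r_a1 = 19.888000, r_a2 = 93.225000
no profile shift: α' = α, a' = a
action lengths: √(r_a1²−r_b1²) = 11.582819, √(r_a2²−r_b2²) = 39.806375
base pitch p_b = π·m·cos α = 7.255718
CR = (11.582819 + 39.806375 − 108.141000·sin 21.71600°)/7.255718 = 1.567916
contact ratio ≈ 1.5679

1.5679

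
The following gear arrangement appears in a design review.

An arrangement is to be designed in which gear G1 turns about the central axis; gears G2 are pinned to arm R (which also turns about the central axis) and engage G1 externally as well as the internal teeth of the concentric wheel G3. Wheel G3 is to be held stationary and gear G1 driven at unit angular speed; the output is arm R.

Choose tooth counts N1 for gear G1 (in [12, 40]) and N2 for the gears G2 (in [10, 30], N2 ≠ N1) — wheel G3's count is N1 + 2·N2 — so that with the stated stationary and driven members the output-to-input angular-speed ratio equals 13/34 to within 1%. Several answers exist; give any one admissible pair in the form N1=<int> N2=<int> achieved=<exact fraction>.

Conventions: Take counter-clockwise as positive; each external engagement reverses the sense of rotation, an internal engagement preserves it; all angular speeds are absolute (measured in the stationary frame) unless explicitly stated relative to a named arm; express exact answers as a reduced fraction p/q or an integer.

N1=39 N2=12 achieved=13/34

planetary set to be sized for 13/34 (Willis relation)
Willis with ω_ring = 0: ω_arm/ω_sun = N1/(N1+N3); set equal to 13/34  ⇒  N3/N1 = 1/(13/34) − 1 = 21/13
N3 = N1 + 2·N2  ⇒  N2/N1 = (N3/N1 − 1)/2 = (21/13 − 1)/2 = 4/13
smallest multiple with N1 ≥ 12 and N2 ≥ 10: k = 3  ⇒  N1 = 3·13 = 39, N2 = 3·4 = 12 (N1 ≤ 40, N2 ≤ 30, N2 ≠ N1 ✓), N3 = 39 + 2·12 = 63
check: N1/(N1+N3) with N1 = 39, N3 = 63 gives 13/34; |achieved − target| = 0 ≤ 13/3400 ✓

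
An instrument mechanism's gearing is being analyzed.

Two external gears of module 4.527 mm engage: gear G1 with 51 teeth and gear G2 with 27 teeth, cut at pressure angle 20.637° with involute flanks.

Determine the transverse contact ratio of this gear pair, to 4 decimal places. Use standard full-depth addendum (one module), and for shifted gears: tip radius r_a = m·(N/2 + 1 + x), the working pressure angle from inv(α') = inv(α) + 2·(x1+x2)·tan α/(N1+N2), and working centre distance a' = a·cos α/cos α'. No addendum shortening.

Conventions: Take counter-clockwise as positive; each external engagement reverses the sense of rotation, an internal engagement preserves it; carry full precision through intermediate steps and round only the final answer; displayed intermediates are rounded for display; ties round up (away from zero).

1.6644

recognized (one external pair, fixed centres): single-mesh tooth geometry, m = 4.527, N1 = 51, N2 = 27
base radii: r_b1 = 108.031057, r_b2 = 57.192913
tip radii: r_a1 = 119.965500, r_a2 = 65.641500
no profile shift: α' = α, a' = a
action lengths: √(r_a1²−r_b1²) = 52.163319, √(r_a2²−r_b2²) = 32.214550
base pitch p_b = π·m·cos α = 13.309395
CR = (52.163319 + 32.214550 − 176.553000·sin 20.63700°)/13.309395 = 1.664423
contact ratio ≈ 1.6644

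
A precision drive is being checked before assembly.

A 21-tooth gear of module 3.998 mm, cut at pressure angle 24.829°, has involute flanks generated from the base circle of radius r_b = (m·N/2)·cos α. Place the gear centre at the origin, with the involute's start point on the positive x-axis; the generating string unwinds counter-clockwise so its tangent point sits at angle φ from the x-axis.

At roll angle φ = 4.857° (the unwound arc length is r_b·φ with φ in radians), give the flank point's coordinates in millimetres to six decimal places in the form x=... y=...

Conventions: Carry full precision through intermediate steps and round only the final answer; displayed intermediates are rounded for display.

topology: single-mesh involute geometry — m = 3.998, N = 21
pitch radius r_p = m·N/2 = 3.998·21/2 = 41.979000
base radius r_b = r_p·cos α = 41.979000·cos 24.829° = 38.098674
roll angle φ = 4.857° = 0.08477064 rad
x = r_b·(cos φ + φ·sin φ) = 38.235317
y = r_b·(sin φ − φ·cos φ) = 0.007731

x=38.235317 y=0.007731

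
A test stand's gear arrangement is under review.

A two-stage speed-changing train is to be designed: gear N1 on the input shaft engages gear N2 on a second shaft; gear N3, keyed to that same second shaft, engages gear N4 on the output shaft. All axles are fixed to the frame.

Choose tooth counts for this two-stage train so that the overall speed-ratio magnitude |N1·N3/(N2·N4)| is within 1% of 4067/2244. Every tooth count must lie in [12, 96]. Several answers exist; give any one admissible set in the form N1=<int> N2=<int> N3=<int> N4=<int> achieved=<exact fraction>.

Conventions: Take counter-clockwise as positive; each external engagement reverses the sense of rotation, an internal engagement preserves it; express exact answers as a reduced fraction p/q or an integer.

N1=49 N2=33 N3=83 N4=68 achieved=4067/2244

design class (target 4067/2244): fixed-axis compound train
target = 4067/2244 in lowest terms: an exact hit needs N1·N3 = k·4067 and N2·N4 = k·2244 for one integer k, every count in [12, 96]; additionally prefer no 1:1 stage (N1 ≠ N2, N3 ≠ N4)
k = 1: N1·N3 = 4067 = 49·83, N2·N4 = 2244 = 33·68
achieved = 49·83/(33·68) = 4067/2244; |achieved − target| = 0 ≤ 4067/224400 ✓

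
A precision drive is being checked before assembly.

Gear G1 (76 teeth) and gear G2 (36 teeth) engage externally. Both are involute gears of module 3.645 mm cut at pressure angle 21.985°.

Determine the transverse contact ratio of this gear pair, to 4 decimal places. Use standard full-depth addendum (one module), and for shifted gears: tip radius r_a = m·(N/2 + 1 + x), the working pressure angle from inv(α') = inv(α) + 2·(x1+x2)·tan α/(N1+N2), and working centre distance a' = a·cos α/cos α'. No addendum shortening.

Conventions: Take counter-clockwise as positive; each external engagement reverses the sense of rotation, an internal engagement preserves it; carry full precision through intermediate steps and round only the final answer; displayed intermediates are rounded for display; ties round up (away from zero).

1.6573

topology: single-mesh involute geometry — m = 3.645, 76T/36T pair
base radii: r_b1 = 128.437815, r_b2 = 60.838965
tip radii: r_a1 = 142.155000, r_a2 = 69.255000
no profile shift: α' = α, a' = a
action lengths: √(r_a1²−r_b1²) = 60.924311, √(r_a2²−r_b2²) = 33.088901
base pitch p_b = π·m·cos α = 10.618403
CR = (60.924311 + 33.088901 − 204.120000·sin 21.98500°)/10.618403 = 1.657317
contact ratio ≈ 1.6573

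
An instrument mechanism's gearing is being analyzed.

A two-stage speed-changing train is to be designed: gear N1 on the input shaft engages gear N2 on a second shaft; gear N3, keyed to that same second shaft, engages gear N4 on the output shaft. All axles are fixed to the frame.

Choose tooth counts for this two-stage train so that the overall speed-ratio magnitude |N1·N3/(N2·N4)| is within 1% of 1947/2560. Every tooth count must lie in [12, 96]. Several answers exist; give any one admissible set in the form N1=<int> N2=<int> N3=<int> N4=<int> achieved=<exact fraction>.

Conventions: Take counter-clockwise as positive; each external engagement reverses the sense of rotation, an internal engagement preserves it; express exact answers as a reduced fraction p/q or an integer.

design class (target 1947/2560): fixed-axis compound train
target = 1947/2560 in lowest terms: an exact hit needs N1·N3 = k·1947 and N2·N4 = k·2560 for one integer k, every count in [12, 96]; additionally prefer no 1:1 stage (N1 ≠ N2, N3 ≠ N4)
k = 1: N1·N3 = 1947 = 33·59, N2·N4 = 2560 = 32·80
achieved = 33·59/(32·80) = 1947/2560; |achieved − target| = 0 ≤ 1947/256000 ✓

N1=33 N2=32 N3=59 N4=80 achieved=1947/2560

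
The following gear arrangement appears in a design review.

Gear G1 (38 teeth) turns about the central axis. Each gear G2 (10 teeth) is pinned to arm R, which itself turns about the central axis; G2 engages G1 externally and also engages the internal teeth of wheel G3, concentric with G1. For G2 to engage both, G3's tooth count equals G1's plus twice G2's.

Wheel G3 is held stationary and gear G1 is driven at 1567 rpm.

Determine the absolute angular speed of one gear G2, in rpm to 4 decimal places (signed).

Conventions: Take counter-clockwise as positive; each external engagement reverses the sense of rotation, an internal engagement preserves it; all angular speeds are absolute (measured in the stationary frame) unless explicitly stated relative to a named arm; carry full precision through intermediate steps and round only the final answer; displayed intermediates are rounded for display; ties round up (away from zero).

class = planetary set [G3 = 38+2·10 = 58; Willis about the carrier]
normalise by the input: solve with ω_sun = 1, then scale by 1567 rpm
ring teeth: 38 + 2·10 = 58
38(ω_sun−ω_arm) = −58(ω_ring−ω_arm),  ω_ring = 0, ω_sun = 1
38(1−ω_arm) = −58(0−ω_arm)  ⇒  96·ω_arm = 38  ⇒  ω_arm = 19/48
sun–planet mesh: 38·(1−19/48) = −10·(ω_p−ω_arm)  ⇒  ω_p−ω_arm = -551/240
ω_p = 19/48 − 551/240 = -19/10
scale: ω_p = -19/10 × 1567 rpm = -2977.3000 rpm

-2977.3000 rpm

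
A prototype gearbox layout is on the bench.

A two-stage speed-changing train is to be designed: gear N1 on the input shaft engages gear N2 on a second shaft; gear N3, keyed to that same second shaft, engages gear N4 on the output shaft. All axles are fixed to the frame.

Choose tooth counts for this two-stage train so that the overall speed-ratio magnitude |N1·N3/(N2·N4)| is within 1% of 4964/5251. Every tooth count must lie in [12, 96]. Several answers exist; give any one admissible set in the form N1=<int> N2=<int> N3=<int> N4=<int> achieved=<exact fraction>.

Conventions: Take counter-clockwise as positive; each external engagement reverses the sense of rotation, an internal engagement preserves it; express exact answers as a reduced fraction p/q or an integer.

2-stage fixed-axis compound train for ratio 4964/5251
target = 4964/5251 in lowest terms: an exact hit needs N1·N3 = k·4964 and N2·N4 = k·5251 for one integer k, every count in [12, 96]; additionally prefer no 1:1 stage (N1 ≠ N2, N3 ≠ N4)
k = 1: N1·N3 = 4964 = 68·73, N2·N4 = 5251 = 59·89
achieved = 68·73/(59·89) = 4964/5251; |achieved − target| = 0 ≤ 1241/131275 ✓

N1=68 N2=59 N3=73 N4=89 achieved=4964/5251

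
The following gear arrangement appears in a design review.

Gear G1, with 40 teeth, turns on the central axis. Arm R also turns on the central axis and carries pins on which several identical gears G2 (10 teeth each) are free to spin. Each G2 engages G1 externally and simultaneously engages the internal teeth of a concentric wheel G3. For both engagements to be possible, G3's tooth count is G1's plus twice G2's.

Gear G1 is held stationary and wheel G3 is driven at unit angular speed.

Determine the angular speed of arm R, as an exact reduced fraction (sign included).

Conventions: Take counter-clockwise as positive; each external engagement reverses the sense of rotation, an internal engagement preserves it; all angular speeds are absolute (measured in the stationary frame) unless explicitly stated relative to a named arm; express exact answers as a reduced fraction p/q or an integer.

topology: planetary set — G1 40T / G2 10T / G3 60T, arm = carrier (Willis)
ring teeth: 40 + 2·10 = 60
40(ω_sun−ω_arm) = −60(ω_ring−ω_arm),  ω_sun = 0, ω_ring = 1
40(0−ω_arm) = −60(1−ω_arm)  ⇒  100·ω_arm = 60  ⇒  ω_arm = 3/5
exact speed ratio = 3/5

3/5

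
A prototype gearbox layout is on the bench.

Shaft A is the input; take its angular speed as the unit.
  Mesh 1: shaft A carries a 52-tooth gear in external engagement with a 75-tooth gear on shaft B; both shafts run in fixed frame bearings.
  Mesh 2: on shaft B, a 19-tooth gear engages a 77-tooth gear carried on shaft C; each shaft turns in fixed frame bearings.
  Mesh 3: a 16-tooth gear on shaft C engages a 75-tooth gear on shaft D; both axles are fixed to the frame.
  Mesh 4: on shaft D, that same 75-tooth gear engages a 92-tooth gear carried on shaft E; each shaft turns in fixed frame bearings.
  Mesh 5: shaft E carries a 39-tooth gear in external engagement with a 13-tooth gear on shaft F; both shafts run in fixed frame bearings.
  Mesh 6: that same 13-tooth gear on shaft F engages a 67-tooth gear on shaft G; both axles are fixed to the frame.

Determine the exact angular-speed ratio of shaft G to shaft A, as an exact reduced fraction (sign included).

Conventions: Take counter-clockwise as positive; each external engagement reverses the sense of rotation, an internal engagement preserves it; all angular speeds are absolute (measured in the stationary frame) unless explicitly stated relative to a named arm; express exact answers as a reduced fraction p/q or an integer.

class = fixed-axis compound train [6 meshes; 6 ratios multiply, 6 sense flips]
mesh 1 [52T→75T]: running ratio 52/75, sense −
mesh 2 [19T→77T]: running ratio 988/5775, sense +
mesh 3 [16T→75T]: running ratio 15808/433125, sense −
mesh 4 [75T→92T]: running ratio 3952/132825, sense +
mesh 5 [39T→13T]: running ratio 3952/44275, sense −
mesh 6 [13T→67T]: running ratio 51376/2966425, sense +
ω_out/ω_in = 51376/2966425

51376/2966425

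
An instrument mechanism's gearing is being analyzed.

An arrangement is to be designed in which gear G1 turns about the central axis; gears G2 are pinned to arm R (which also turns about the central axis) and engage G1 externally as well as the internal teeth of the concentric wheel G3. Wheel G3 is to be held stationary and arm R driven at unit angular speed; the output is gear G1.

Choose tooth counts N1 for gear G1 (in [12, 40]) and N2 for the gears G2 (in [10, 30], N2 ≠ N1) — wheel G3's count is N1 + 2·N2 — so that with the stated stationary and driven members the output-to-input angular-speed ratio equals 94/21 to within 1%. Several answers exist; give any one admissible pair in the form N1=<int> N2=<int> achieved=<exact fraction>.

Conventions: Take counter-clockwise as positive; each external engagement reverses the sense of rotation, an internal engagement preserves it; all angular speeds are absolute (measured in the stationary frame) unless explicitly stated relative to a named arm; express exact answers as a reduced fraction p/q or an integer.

N1=21 N2=26 achieved=94/21

design class (target 94/21): planetary set
Willis with ω_ring = 0: ω_sun/ω_arm = (N1+N3)/N1; set equal to 94/21  ⇒  N3/N1 = 94/21 − 1 = 73/21
N3 = N1 + 2·N2  ⇒  N2/N1 = (N3/N1 − 1)/2 = (73/21 − 1)/2 = 26/21
smallest multiple with N1 ≥ 12 and N2 ≥ 10: k = 1  ⇒  N1 = 1·21 = 21, N2 = 1·26 = 26 (N1 ≤ 40, N2 ≤ 30, N2 ≠ N1 ✓), N3 = 21 + 2·26 = 73
check: (N1+N3)/N1 with N1 = 21, N3 = 73 gives 94/21; |achieved − target| = 0 ≤ 47/1050 ✓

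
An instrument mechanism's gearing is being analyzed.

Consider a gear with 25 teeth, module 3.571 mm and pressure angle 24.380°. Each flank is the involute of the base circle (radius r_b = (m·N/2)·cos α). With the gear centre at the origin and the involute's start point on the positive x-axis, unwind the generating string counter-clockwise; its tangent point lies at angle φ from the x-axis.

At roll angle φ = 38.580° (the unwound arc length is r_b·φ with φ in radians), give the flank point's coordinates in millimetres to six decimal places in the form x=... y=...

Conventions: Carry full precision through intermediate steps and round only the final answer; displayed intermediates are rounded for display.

class = single-mesh tooth geometry [base-circle involute, m = 3.571, 25T]
pitch radius r_p = m·N/2 = 3.571·25/2 = 44.637500
base radius r_b = r_p·cos α = 44.637500·cos 24.380° = 40.657076
roll angle φ = 38.580° = 0.67334803 rad
x = r_b·(cos φ + φ·sin φ) = 48.855274
y = r_b·(sin φ − φ·cos φ) = 3.952879

x=48.855274 y=3.952879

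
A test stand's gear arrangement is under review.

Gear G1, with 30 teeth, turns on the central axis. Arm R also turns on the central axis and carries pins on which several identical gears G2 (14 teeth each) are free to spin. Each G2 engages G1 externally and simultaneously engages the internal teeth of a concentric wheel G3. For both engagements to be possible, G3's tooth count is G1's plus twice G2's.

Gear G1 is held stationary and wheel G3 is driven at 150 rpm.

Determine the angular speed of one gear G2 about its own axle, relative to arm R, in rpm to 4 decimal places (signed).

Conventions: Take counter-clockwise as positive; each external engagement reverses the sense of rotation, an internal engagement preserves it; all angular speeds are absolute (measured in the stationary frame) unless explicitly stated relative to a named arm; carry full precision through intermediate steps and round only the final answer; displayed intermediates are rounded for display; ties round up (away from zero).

class = planetary set [G3 = 30+2·14 = 58; Willis about the carrier]
normalise by the input: solve with ω_ring = 1, then scale by 150 rpm
ring teeth: 30 + 2·14 = 58
30(ω_sun−ω_arm) = −58(ω_ring−ω_arm),  ω_sun = 0, ω_ring = 1
30(0−ω_arm) = −58(1−ω_arm)  ⇒  88·ω_arm = 58  ⇒  ω_arm = 29/44
sun–planet mesh: 30·(0−29/44) = −14·(ω_p−ω_arm)  ⇒  ω_p−ω_arm = 435/308
scale: ω_p−ω_arm = 435/308 × 150 rpm = +211.8506 rpm

+211.8506 rpm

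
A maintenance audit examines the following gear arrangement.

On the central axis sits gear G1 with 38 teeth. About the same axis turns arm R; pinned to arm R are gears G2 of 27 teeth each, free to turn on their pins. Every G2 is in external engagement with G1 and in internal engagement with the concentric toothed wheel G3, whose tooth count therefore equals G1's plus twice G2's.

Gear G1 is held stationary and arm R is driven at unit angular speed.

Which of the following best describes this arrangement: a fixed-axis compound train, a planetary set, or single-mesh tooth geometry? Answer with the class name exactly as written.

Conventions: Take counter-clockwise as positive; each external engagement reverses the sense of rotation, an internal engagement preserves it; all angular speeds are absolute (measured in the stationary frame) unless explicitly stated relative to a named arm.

planetary set

recognized (axles ride arm R): planetary set, 38/27/92 teeth
classification: planetary set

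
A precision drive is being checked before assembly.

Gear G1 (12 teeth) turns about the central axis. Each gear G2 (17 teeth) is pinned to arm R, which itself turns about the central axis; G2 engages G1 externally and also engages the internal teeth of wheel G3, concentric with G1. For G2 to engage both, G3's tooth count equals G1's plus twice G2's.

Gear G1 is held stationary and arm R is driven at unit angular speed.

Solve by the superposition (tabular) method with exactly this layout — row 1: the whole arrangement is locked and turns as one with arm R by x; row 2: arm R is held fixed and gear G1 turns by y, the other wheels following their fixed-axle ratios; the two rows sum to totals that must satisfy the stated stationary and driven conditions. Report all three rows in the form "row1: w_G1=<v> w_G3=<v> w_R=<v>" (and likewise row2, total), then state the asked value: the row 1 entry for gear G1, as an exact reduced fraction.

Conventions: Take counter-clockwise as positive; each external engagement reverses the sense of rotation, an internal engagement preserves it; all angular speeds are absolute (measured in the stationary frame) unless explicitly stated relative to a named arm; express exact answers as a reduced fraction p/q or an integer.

row1: w_G1=1 w_G3=1 w_R=1
row2: w_G1=-1 w_G3=6/23 w_R=0
total: w_G1=0 w_G3=29/23 w_R=1
asked value: 1

topology: planetary set — G1 12T / G2 17T / G3 46T, arm = carrier (Willis)
superposition row 1 [locked train]: every member turns x
row 2: sun turns y, ring = −(12/46)·y, arm 0
boundary: total ω_sun = x + y = 0 and total ω_arm = x = 1  ⇒  y = -1, x = 1
row 2 ring = −(12/46)·(-1) = 6/23
totals (row 1 + row 2): sun 1 + (-1) = 0, ring 1 + 6/23 = 29/23, arm 1 + 0 = 1
asked cell (row1, sun) = 1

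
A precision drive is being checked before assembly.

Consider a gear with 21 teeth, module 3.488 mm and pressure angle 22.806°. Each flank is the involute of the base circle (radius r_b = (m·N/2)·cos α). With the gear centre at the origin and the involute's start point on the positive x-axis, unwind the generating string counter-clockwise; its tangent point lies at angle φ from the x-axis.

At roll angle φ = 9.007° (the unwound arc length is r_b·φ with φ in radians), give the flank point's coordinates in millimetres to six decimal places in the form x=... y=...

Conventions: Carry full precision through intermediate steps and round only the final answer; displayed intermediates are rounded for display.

x=34.175412 y=0.043610

topology: single-mesh involute geometry — m = 3.488, N = 21
pitch radius r_p = m·N/2 = 3.488·21/2 = 36.624000
base radius r_b = r_p·cos α = 36.624000·cos 22.806° = 33.760830
roll angle φ = 9.007° = 0.15720181 rad
x = r_b·(cos φ + φ·sin φ) = 34.175412
y = r_b·(sin φ − φ·cos φ) = 0.043610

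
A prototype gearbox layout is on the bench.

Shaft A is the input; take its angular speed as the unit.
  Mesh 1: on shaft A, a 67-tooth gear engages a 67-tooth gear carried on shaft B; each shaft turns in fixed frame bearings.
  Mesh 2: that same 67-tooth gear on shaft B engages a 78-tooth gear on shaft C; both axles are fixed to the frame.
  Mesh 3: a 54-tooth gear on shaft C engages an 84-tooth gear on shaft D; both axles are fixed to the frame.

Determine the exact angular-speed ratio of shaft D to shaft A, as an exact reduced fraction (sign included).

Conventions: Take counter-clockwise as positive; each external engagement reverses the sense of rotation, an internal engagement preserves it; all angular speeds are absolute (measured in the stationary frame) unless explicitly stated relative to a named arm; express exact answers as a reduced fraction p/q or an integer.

class = fixed-axis compound train [3 meshes; 3 ratios multiply, 3 sense flips]
mesh 1 [67T→67T]: running ratio 1, sense −
mesh 2 [67T→78T]: running ratio 67/78, sense +
mesh 3 [54T→84T]: running ratio 201/364, sense −
ω_out/ω_in = -201/364

-201/364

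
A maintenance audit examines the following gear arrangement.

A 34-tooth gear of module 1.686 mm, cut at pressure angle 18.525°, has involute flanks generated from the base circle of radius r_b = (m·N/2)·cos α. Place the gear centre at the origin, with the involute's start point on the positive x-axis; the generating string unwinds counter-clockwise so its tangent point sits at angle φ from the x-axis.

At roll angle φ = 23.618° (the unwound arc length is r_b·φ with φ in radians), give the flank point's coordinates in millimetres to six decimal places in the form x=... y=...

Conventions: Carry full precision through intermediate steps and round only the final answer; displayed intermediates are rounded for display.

single-mesh involute tooth geometry (34T wheel at module 1.686)
pitch radius r_p = m·N/2 = 1.686·34/2 = 28.662000
base radius r_b = r_p·cos α = 28.662000·cos 18.525° = 27.176882
roll angle φ = 23.618° = 0.41221186 rad
x = r_b·(cos φ + φ·sin φ) = 29.388650
y = r_b·(sin φ − φ·cos φ) = 0.623796

x=29.388650 y=0.623796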